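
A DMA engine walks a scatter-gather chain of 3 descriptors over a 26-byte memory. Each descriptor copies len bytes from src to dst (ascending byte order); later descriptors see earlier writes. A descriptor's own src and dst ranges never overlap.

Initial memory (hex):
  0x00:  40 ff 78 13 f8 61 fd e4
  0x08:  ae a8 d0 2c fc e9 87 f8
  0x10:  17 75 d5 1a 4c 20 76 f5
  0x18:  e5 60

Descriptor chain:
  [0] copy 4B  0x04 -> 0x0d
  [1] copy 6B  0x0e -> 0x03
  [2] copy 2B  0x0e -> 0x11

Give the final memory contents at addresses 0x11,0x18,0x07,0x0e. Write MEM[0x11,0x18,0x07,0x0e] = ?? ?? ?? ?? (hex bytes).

  after D0: wrote 4B at 0x0d = f861fde4
  after D1: wrote 6B at 0x03 = 61fde475d51a
  after D2: wrote 2B at 0x11 = 61fd
query mem[0x11]=0x61, mem[0x18]=0xe5, mem[0x07]=0xd5, mem[0x0e]=0x61

MEM[0x11,0x18,0x07,0x0e] = 61 e5 d5 61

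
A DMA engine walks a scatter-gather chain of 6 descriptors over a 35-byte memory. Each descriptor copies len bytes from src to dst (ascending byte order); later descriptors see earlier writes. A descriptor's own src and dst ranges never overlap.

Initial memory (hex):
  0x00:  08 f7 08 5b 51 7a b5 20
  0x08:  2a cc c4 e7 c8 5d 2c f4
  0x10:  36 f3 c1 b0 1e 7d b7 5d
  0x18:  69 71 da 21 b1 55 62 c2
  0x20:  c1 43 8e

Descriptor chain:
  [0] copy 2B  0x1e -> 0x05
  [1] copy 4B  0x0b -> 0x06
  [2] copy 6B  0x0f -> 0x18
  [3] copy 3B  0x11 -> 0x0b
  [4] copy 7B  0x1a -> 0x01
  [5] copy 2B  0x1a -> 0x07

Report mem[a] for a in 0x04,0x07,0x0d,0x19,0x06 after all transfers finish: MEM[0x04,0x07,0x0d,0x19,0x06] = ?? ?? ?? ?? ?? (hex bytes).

MEM[0x04,0x07,0x0d,0x19,0x06] = 1e f3 b0 36 c2

D0: mem[0x05..0x06] <- [62 c2]
D1: mem[0x06..0x09] <- [e7 c8 5d 2c]
D2: mem[0x18..0x1d] <- [f4 36 f3 c1 b0 1e]
D3: mem[0x0b..0x0d] <- [f3 c1 b0]
D4: mem[0x01..0x07] <- [f3 c1 b0 1e 62 c2 c1]
D5: mem[0x07..0x08] <- [f3 c1]
query mem[0x04]=0x1e, mem[0x07]=0xf3, mem[0x0d]=0xb0, mem[0x19]=0x36, mem[0x06]=0xc2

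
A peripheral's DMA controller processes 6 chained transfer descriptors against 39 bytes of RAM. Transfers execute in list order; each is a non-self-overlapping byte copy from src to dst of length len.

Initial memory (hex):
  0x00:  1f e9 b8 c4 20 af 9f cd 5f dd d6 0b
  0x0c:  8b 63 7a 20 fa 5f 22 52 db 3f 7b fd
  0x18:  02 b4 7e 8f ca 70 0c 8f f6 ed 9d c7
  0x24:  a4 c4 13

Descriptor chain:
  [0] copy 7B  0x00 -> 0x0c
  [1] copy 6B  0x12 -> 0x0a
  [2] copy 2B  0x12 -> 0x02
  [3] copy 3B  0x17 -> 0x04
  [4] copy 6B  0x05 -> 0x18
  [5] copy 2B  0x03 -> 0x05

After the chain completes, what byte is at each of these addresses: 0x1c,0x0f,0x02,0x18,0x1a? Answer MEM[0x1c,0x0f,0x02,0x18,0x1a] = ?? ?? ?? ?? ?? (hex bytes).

MEM[0x1c,0x0f,0x02,0x18,0x1a] = dd fd 9f 02 cd

[0] 0x00->0x0c len=7 : 1f e9 b8 c4 20 af 9f
[1] 0x12->0x0a len=6 : 9f 52 db 3f 7b fd
[2] 0x12->0x02 len=2 : 9f 52
[3] 0x17->0x04 len=3 : fd 02 b4
[4] 0x05->0x18 len=6 : 02 b4 cd 5f dd 9f
[5] 0x03->0x05 len=2 : 52 fd
query mem[0x1c]=0xdd, mem[0x0f]=0xfd, mem[0x02]=0x9f, mem[0x18]=0x02, mem[0x1a]=0xcd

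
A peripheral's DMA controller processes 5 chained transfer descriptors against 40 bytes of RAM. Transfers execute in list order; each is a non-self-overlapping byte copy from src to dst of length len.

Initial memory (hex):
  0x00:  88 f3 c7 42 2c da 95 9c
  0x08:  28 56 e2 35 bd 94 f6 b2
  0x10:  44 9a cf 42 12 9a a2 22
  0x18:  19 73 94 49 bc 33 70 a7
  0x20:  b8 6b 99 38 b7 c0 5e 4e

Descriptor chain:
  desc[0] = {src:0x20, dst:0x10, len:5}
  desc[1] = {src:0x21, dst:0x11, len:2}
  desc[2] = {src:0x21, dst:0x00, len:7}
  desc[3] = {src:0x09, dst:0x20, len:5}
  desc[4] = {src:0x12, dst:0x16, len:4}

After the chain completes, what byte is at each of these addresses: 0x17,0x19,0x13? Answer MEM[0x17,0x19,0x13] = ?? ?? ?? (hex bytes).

D0: mem[0x10..0x14] <- [b8 6b 99 38 b7]
D1: mem[0x11..0x12] <- [6b 99]
D2: mem[0x00..0x06] <- [6b 99 38 b7 c0 5e 4e]
D3: mem[0x20..0x24] <- [56 e2 35 bd 94]
D4: mem[0x16..0x19] <- [99 38 b7 9a]
query mem[0x17]=0x38, mem[0x19]=0x9a, mem[0x13]=0x38

MEM[0x17,0x19,0x13] = 38 9a 38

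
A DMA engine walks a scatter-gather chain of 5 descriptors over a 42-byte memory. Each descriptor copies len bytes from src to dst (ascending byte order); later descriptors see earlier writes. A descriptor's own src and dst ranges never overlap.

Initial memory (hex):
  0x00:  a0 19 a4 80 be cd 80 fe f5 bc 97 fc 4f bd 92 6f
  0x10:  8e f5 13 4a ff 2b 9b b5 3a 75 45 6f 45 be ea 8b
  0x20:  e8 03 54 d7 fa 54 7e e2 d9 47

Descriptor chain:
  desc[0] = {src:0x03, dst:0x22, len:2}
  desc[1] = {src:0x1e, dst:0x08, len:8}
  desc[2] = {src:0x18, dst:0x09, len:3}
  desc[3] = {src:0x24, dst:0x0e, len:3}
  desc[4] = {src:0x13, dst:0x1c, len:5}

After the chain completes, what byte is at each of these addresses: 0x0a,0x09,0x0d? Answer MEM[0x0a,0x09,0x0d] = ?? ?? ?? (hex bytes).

[0] 0x03->0x22 len=2 : 80 be
[1] 0x1e->0x08 len=8 : ea 8b e8 03 80 be fa 54
[2] 0x18->0x09 len=3 : 3a 75 45
[3] 0x24->0x0e len=3 : fa 54 7e
[4] 0x13->0x1c len=5 : 4a ff 2b 9b b5
query mem[0x0a]=0x75, mem[0x09]=0x3a, mem[0x0d]=0xbe

MEM[0x0a,0x09,0x0d] = 75 3a be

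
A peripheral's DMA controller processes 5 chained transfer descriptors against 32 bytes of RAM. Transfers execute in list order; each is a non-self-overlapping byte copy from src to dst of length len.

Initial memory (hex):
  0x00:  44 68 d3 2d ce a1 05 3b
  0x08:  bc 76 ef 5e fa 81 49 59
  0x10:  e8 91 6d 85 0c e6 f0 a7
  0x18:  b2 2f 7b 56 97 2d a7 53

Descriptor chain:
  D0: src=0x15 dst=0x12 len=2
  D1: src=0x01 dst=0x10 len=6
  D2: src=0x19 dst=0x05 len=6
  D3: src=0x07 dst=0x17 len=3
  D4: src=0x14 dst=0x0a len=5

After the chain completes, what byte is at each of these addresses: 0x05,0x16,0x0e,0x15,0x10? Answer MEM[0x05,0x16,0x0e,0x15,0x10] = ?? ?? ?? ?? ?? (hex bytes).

MEM[0x05,0x16,0x0e,0x15,0x10] = 2f f0 97 05 68

  after D0: wrote 2B at 0x12 = e6f0
  after D1: wrote 6B at 0x10 = 68d32dcea105
  after D2: wrote 6B at 0x05 = 2f7b56972da7
  after D3: wrote 3B at 0x17 = 56972d
  after D4: wrote 5B at 0x0a = a105f05697
query mem[0x05]=0x2f, mem[0x16]=0xf0, mem[0x0e]=0x97, mem[0x15]=0x05, mem[0x10]=0x68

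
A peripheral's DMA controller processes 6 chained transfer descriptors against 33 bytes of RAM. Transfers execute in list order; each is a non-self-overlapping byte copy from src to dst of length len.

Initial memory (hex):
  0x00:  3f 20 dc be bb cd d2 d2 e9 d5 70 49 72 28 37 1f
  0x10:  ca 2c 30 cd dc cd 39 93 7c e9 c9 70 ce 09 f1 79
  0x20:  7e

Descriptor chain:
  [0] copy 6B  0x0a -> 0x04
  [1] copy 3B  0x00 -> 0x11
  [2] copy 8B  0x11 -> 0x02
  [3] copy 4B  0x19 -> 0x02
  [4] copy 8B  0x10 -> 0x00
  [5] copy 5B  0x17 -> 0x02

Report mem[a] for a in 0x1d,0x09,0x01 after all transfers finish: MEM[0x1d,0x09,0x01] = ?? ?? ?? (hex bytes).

#0 dst[0x04+6] := {0x70,0x49,0x72,0x28,0x37,0x1f}
#1 dst[0x11+3] := {0x3f,0x20,0xdc}
#2 dst[0x02+8] := {0x3f,0x20,0xdc,0xdc,0xcd,0x39,0x93,0x7c}
#3 dst[0x02+4] := {0xe9,0xc9,0x70,0xce}
#4 dst[0x00+8] := {0xca,0x3f,0x20,0xdc,0xdc,0xcd,0x39,0x93}
#5 dst[0x02+5] := {0x93,0x7c,0xe9,0xc9,0x70}
query mem[0x1d]=0x09, mem[0x09]=0x7c, mem[0x01]=0x3f

MEM[0x1d,0x09,0x01] = 09 7c 3f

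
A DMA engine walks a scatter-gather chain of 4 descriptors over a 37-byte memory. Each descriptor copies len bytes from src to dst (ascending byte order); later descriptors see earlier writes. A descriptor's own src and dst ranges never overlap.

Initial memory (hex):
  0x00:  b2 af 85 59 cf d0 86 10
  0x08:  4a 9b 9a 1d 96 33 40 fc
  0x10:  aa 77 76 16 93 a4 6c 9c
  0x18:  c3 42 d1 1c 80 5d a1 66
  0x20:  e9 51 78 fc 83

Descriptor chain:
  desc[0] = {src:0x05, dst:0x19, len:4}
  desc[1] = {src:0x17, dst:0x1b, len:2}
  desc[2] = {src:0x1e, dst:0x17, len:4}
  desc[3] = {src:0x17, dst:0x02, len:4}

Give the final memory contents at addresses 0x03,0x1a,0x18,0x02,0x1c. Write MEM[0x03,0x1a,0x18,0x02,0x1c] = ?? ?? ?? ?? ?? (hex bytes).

MEM[0x03,0x1a,0x18,0x02,0x1c] = 66 51 66 a1 c3

#0 dst[0x19+4] := {0xd0,0x86,0x10,0x4a}
#1 dst[0x1b+2] := {0x9c,0xc3}
#2 dst[0x17+4] := {0xa1,0x66,0xe9,0x51}
#3 dst[0x02+4] := {0xa1,0x66,0xe9,0x51}
query mem[0x03]=0x66, mem[0x1a]=0x51, mem[0x18]=0x66, mem[0x02]=0xa1, mem[0x1c]=0xc3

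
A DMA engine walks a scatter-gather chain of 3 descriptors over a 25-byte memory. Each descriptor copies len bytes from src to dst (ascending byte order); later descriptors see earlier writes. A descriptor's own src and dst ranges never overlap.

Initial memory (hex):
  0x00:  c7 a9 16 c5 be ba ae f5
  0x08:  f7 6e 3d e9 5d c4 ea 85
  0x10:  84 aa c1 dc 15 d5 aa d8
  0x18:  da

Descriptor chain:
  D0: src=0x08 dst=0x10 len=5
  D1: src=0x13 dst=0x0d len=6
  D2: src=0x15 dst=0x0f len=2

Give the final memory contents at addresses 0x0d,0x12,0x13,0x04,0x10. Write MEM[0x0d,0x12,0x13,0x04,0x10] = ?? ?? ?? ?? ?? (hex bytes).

#0 dst[0x10+5] := {0xf7,0x6e,0x3d,0xe9,0x5d}
#1 dst[0x0d+6] := {0xe9,0x5d,0xd5,0xaa,0xd8,0xda}
#2 dst[0x0f+2] := {0xd5,0xaa}
query mem[0x0d]=0xe9, mem[0x12]=0xda, mem[0x13]=0xe9, mem[0x04]=0xbe, mem[0x10]=0xaa

MEM[0x0d,0x12,0x13,0x04,0x10] = e9 da e9 be aa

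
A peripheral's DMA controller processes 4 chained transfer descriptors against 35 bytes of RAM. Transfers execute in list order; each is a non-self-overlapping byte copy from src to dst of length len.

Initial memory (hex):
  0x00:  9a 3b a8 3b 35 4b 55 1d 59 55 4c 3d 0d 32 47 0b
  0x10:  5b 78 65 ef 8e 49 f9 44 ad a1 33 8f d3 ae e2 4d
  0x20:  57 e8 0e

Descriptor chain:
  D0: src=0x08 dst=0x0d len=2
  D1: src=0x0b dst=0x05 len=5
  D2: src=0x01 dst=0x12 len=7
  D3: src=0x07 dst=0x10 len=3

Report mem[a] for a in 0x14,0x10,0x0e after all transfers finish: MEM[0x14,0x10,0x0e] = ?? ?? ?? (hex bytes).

#0 dst[0x0d+2] := {0x59,0x55}
#1 dst[0x05+5] := {0x3d,0x0d,0x59,0x55,0x0b}
#2 dst[0x12+7] := {0x3b,0xa8,0x3b,0x35,0x3d,0x0d,0x59}
#3 dst[0x10+3] := {0x59,0x55,0x0b}
query mem[0x14]=0x3b, mem[0x10]=0x59, mem[0x0e]=0x55

MEM[0x14,0x10,0x0e] = 3b 59 55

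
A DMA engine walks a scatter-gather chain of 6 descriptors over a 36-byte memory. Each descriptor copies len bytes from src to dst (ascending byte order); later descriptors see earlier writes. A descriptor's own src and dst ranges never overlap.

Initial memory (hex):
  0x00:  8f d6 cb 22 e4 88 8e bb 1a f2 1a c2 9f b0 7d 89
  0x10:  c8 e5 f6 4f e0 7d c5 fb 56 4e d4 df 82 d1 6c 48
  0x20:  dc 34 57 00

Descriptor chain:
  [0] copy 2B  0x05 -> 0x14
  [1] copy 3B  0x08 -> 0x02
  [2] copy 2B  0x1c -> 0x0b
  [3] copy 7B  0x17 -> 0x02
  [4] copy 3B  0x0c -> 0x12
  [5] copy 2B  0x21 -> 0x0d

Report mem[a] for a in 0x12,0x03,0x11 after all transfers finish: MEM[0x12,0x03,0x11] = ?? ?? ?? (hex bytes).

MEM[0x12,0x03,0x11] = d1 56 e5

  after D0: wrote 2B at 0x14 = 888e
  after D1: wrote 3B at 0x02 = 1af21a
  after D2: wrote 2B at 0x0b = 82d1
  after D3: wrote 7B at 0x02 = fb564ed4df82d1
  after D4: wrote 3B at 0x12 = d1b07d
  after D5: wrote 2B at 0x0d = 3457
query mem[0x12]=0xd1, mem[0x03]=0x56, mem[0x11]=0xe5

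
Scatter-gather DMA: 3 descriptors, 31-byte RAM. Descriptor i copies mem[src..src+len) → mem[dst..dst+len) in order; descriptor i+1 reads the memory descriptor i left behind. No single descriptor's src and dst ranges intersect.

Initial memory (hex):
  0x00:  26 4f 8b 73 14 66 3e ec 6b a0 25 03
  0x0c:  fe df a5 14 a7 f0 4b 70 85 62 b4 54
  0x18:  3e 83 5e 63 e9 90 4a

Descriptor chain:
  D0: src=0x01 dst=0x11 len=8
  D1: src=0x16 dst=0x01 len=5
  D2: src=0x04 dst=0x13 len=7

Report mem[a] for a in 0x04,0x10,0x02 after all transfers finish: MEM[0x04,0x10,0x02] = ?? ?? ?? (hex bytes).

MEM[0x04,0x10,0x02] = 83 a7 ec

[0] 0x01->0x11 len=8 : 4f 8b 73 14 66 3e ec 6b
[1] 0x16->0x01 len=5 : 3e ec 6b 83 5e
[2] 0x04->0x13 len=7 : 83 5e 3e ec 6b a0 25
query mem[0x04]=0x83, mem[0x10]=0xa7, mem[0x02]=0xec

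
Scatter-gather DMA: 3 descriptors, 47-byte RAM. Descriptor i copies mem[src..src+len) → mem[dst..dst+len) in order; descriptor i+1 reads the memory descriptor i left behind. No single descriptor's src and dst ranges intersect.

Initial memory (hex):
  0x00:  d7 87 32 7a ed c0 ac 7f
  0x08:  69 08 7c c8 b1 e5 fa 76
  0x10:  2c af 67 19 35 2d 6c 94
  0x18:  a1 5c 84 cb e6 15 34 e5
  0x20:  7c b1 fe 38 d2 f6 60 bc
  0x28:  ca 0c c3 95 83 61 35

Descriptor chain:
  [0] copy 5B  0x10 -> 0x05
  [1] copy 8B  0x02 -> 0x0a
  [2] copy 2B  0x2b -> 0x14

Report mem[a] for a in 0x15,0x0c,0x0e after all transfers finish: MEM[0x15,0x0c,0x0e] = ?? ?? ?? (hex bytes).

  after D0: wrote 5B at 0x05 = 2caf671935
  after D1: wrote 8B at 0x0a = 327aed2caf671935
  after D2: wrote 2B at 0x14 = 9583
query mem[0x15]=0x83, mem[0x0c]=0xed, mem[0x0e]=0xaf

MEM[0x15,0x0c,0x0e] = 83 ed af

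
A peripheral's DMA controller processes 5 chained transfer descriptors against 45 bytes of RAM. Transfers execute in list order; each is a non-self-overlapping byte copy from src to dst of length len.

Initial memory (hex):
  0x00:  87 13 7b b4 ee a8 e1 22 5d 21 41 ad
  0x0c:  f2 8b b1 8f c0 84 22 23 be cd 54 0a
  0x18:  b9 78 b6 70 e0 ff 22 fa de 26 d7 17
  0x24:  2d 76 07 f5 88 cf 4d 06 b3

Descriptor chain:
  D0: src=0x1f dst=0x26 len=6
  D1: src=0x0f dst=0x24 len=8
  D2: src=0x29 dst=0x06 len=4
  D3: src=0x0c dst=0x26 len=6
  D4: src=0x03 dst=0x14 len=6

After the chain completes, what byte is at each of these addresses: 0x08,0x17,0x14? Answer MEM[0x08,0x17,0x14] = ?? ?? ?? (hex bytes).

D0: mem[0x26..0x2b] <- [fa de 26 d7 17 2d]
D1: mem[0x24..0x2b] <- [8f c0 84 22 23 be cd 54]
D2: mem[0x06..0x09] <- [be cd 54 b3]
D3: mem[0x26..0x2b] <- [f2 8b b1 8f c0 84]
D4: mem[0x14..0x19] <- [b4 ee a8 be cd 54]
query mem[0x08]=0x54, mem[0x17]=0xbe, mem[0x14]=0xb4

MEM[0x08,0x17,0x14] = 54 be b4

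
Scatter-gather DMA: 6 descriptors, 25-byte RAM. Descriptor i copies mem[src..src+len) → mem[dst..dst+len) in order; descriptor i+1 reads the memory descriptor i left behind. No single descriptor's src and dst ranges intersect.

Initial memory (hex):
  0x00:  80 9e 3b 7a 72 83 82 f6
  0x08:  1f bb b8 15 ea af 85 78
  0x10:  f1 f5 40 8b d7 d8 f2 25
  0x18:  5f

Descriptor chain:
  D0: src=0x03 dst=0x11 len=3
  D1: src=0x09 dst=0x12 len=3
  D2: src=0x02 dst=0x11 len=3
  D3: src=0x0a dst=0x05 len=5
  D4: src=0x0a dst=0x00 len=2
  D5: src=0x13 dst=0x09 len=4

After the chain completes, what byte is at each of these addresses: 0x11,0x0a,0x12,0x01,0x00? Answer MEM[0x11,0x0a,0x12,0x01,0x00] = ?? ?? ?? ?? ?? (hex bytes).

MEM[0x11,0x0a,0x12,0x01,0x00] = 3b 15 7a 15 b8

#0 dst[0x11+3] := {0x7a,0x72,0x83}
#1 dst[0x12+3] := {0xbb,0xb8,0x15}
#2 dst[0x11+3] := {0x3b,0x7a,0x72}
#3 dst[0x05+5] := {0xb8,0x15,0xea,0xaf,0x85}
#4 dst[0x00+2] := {0xb8,0x15}
#5 dst[0x09+4] := {0x72,0x15,0xd8,0xf2}
query mem[0x11]=0x3b, mem[0x0a]=0x15, mem[0x12]=0x7a, mem[0x01]=0x15, mem[0x00]=0xb8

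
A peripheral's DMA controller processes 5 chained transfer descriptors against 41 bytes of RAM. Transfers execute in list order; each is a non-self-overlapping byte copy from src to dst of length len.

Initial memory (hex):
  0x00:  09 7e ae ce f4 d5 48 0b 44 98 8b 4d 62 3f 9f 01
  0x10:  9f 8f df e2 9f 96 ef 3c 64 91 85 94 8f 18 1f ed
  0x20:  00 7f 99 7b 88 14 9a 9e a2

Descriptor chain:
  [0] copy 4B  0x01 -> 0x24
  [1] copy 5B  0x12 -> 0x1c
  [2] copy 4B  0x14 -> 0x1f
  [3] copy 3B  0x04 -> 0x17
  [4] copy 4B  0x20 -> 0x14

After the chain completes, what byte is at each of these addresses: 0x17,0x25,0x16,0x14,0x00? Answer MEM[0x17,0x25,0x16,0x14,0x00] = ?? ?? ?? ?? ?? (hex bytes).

[0] 0x01->0x24 len=4 : 7e ae ce f4
[1] 0x12->0x1c len=5 : df e2 9f 96 ef
[2] 0x14->0x1f len=4 : 9f 96 ef 3c
[3] 0x04->0x17 len=3 : f4 d5 48
[4] 0x20->0x14 len=4 : 96 ef 3c 7b
query mem[0x17]=0x7b, mem[0x25]=0xae, mem[0x16]=0x3c, mem[0x14]=0x96, mem[0x00]=0x09

MEM[0x17,0x25,0x16,0x14,0x00] = 7b ae 3c 96 09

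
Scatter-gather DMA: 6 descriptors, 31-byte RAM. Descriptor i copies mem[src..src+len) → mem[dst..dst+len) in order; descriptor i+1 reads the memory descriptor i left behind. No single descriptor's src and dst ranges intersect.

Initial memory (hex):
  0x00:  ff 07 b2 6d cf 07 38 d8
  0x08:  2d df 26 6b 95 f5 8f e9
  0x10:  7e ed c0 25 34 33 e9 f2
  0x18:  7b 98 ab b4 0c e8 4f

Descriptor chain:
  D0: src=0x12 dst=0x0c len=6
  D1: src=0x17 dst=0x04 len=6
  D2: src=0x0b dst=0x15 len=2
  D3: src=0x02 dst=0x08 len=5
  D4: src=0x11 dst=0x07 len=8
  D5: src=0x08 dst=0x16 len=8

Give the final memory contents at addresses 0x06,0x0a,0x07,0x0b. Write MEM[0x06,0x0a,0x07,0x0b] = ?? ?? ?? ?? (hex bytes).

MEM[0x06,0x0a,0x07,0x0b] = 98 34 f2 6b

[0] 0x12->0x0c len=6 : c0 25 34 33 e9 f2
[1] 0x17->0x04 len=6 : f2 7b 98 ab b4 0c
[2] 0x0b->0x15 len=2 : 6b c0
[3] 0x02->0x08 len=5 : b2 6d f2 7b 98
[4] 0x11->0x07 len=8 : f2 c0 25 34 6b c0 f2 7b
[5] 0x08->0x16 len=8 : c0 25 34 6b c0 f2 7b 33
query mem[0x06]=0x98, mem[0x0a]=0x34, mem[0x07]=0xf2, mem[0x0b]=0x6b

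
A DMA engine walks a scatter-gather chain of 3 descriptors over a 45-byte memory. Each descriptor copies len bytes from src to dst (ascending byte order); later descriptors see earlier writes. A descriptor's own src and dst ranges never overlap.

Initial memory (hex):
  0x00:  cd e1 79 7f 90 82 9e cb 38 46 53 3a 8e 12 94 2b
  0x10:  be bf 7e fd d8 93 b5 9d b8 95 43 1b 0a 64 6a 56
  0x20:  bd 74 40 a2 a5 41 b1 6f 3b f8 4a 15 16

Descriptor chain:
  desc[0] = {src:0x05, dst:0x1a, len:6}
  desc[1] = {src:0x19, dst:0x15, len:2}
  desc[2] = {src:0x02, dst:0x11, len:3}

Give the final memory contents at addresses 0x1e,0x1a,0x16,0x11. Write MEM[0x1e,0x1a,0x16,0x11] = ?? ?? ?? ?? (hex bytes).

D0: mem[0x1a..0x1f] <- [82 9e cb 38 46 53]
D1: mem[0x15..0x16] <- [95 82]
D2: mem[0x11..0x13] <- [79 7f 90]
query mem[0x1e]=0x46, mem[0x1a]=0x82, mem[0x16]=0x82, mem[0x11]=0x79

MEM[0x1e,0x1a,0x16,0x11] = 46 82 82 79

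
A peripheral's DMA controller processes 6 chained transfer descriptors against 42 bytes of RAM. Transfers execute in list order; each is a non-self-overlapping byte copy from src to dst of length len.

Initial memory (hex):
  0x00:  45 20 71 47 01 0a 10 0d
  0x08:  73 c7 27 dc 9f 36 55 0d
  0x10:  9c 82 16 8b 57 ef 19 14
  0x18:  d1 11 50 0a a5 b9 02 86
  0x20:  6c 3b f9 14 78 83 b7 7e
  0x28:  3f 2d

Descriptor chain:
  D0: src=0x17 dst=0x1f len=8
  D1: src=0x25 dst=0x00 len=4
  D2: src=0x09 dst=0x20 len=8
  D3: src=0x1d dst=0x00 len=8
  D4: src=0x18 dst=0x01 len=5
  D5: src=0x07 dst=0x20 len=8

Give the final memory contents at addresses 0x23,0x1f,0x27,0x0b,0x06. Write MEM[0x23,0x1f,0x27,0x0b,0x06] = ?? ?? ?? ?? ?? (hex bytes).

#0 dst[0x1f+8] := {0x14,0xd1,0x11,0x50,0x0a,0xa5,0xb9,0x02}
#1 dst[0x00+4] := {0xb9,0x02,0x7e,0x3f}
#2 dst[0x20+8] := {0xc7,0x27,0xdc,0x9f,0x36,0x55,0x0d,0x9c}
#3 dst[0x00+8] := {0xb9,0x02,0x14,0xc7,0x27,0xdc,0x9f,0x36}
#4 dst[0x01+5] := {0xd1,0x11,0x50,0x0a,0xa5}
#5 dst[0x20+8] := {0x36,0x73,0xc7,0x27,0xdc,0x9f,0x36,0x55}
query mem[0x23]=0x27, mem[0x1f]=0x14, mem[0x27]=0x55, mem[0x0b]=0xdc, mem[0x06]=0x9f

MEM[0x23,0x1f,0x27,0x0b,0x06] = 27 14 55 dc 9f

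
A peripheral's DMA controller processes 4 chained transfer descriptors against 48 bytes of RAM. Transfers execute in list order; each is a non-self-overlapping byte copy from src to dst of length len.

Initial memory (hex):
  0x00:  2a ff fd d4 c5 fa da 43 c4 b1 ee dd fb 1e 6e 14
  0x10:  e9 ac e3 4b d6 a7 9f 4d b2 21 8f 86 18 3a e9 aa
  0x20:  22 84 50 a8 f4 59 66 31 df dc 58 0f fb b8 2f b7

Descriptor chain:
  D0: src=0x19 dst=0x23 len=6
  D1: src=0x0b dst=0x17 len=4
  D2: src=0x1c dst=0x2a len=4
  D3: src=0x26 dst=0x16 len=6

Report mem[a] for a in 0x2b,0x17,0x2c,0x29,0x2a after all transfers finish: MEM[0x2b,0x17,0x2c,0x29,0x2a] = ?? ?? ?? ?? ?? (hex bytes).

D0: mem[0x23..0x28] <- [21 8f 86 18 3a e9]
D1: mem[0x17..0x1a] <- [dd fb 1e 6e]
D2: mem[0x2a..0x2d] <- [18 3a e9 aa]
D3: mem[0x16..0x1b] <- [18 3a e9 dc 18 3a]
query mem[0x2b]=0x3a, mem[0x17]=0x3a, mem[0x2c]=0xe9, mem[0x29]=0xdc, mem[0x2a]=0x18

MEM[0x2b,0x17,0x2c,0x29,0x2a] = 3a 3a e9 dc 18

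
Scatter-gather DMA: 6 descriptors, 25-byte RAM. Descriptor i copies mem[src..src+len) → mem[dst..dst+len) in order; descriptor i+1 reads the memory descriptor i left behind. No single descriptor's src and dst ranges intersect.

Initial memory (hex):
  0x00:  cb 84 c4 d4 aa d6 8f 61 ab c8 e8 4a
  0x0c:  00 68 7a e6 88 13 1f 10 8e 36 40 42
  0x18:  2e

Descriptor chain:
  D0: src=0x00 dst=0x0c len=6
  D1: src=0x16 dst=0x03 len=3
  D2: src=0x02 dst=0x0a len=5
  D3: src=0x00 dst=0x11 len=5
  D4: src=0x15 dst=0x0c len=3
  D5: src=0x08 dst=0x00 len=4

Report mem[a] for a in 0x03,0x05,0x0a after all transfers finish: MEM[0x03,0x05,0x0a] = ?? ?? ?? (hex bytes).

MEM[0x03,0x05,0x0a] = 40 2e c4

[0] 0x00->0x0c len=6 : cb 84 c4 d4 aa d6
[1] 0x16->0x03 len=3 : 40 42 2e
[2] 0x02->0x0a len=5 : c4 40 42 2e 8f
[3] 0x00->0x11 len=5 : cb 84 c4 40 42
[4] 0x15->0x0c len=3 : 42 40 42
[5] 0x08->0x00 len=4 : ab c8 c4 40
query mem[0x03]=0x40, mem[0x05]=0x2e, mem[0x0a]=0xc4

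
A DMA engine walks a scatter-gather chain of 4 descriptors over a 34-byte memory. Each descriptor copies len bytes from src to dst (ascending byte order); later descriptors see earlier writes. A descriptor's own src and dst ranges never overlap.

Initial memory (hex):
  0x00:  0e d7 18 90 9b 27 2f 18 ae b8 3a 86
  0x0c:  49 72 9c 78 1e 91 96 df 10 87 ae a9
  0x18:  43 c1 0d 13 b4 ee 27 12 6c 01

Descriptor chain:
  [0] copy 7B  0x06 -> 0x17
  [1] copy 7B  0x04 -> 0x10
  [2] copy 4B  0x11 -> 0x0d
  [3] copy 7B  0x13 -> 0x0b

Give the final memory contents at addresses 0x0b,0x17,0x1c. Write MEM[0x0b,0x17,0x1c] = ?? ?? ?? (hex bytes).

MEM[0x0b,0x17,0x1c] = 18 2f 86

D0: mem[0x17..0x1d] <- [2f 18 ae b8 3a 86 49]
D1: mem[0x10..0x16] <- [9b 27 2f 18 ae b8 3a]
D2: mem[0x0d..0x10] <- [27 2f 18 ae]
D3: mem[0x0b..0x11] <- [18 ae b8 3a 2f 18 ae]
query mem[0x0b]=0x18, mem[0x17]=0x2f, mem[0x1c]=0x86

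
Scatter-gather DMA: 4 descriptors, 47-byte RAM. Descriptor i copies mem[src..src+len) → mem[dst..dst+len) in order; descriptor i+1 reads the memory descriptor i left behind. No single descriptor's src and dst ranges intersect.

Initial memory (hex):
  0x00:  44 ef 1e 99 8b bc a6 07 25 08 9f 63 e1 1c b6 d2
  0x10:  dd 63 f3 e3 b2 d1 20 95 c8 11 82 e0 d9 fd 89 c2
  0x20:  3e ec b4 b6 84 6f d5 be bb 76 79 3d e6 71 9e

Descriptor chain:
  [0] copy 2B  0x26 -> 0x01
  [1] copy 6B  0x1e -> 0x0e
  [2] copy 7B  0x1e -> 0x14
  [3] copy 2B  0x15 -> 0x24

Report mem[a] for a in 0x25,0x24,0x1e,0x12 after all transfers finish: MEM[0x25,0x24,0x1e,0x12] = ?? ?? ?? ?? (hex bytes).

MEM[0x25,0x24,0x1e,0x12] = 3e c2 89 b4

[0] 0x26->0x01 len=2 : d5 be
[1] 0x1e->0x0e len=6 : 89 c2 3e ec b4 b6
[2] 0x1e->0x14 len=7 : 89 c2 3e ec b4 b6 84
[3] 0x15->0x24 len=2 : c2 3e
query mem[0x25]=0x3e, mem[0x24]=0xc2, mem[0x1e]=0x89, mem[0x12]=0xb4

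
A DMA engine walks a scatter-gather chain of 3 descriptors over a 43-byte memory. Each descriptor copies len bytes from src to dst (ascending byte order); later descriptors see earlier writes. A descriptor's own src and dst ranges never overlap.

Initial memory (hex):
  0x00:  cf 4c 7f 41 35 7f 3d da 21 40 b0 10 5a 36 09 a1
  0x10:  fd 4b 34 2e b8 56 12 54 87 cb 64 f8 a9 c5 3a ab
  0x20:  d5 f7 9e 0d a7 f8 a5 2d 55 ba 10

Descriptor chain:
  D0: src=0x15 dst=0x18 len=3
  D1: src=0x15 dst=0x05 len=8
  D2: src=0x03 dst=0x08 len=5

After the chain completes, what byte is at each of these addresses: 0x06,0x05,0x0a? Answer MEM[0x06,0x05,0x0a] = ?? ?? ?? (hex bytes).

MEM[0x06,0x05,0x0a] = 12 56 56

#0 dst[0x18+3] := {0x56,0x12,0x54}
#1 dst[0x05+8] := {0x56,0x12,0x54,0x56,0x12,0x54,0xf8,0xa9}
#2 dst[0x08+5] := {0x41,0x35,0x56,0x12,0x54}
query mem[0x06]=0x12, mem[0x05]=0x56, mem[0x0a]=0x56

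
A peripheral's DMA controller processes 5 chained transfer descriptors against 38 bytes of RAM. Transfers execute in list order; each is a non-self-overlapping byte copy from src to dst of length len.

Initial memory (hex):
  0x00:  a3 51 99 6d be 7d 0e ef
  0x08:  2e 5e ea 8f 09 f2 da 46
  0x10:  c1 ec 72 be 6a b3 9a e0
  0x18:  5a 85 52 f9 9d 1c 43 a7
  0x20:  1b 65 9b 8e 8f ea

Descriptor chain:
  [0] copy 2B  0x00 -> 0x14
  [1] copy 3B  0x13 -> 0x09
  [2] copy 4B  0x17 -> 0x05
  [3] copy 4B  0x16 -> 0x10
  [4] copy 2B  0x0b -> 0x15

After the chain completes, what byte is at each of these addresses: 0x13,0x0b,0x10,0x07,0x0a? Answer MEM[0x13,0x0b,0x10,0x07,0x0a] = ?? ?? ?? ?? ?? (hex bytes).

#0 dst[0x14+2] := {0xa3,0x51}
#1 dst[0x09+3] := {0xbe,0xa3,0x51}
#2 dst[0x05+4] := {0xe0,0x5a,0x85,0x52}
#3 dst[0x10+4] := {0x9a,0xe0,0x5a,0x85}
#4 dst[0x15+2] := {0x51,0x09}
query mem[0x13]=0x85, mem[0x0b]=0x51, mem[0x10]=0x9a, mem[0x07]=0x85, mem[0x0a]=0xa3

MEM[0x13,0x0b,0x10,0x07,0x0a] = 85 51 9a 85 a3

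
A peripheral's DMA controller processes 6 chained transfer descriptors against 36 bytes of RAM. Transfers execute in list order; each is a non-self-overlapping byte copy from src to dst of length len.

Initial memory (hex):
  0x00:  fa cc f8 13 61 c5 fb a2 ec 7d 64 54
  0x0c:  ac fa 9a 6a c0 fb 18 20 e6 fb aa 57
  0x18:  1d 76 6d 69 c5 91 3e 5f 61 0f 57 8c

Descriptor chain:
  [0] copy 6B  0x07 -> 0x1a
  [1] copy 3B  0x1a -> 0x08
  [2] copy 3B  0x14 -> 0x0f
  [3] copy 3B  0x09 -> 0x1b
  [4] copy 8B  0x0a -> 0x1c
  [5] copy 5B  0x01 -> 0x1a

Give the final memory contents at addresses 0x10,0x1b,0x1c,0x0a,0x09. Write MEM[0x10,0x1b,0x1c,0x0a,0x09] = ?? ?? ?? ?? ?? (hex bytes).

[0] 0x07->0x1a len=6 : a2 ec 7d 64 54 ac
[1] 0x1a->0x08 len=3 : a2 ec 7d
[2] 0x14->0x0f len=3 : e6 fb aa
[3] 0x09->0x1b len=3 : ec 7d 54
[4] 0x0a->0x1c len=8 : 7d 54 ac fa 9a e6 fb aa
[5] 0x01->0x1a len=5 : cc f8 13 61 c5
query mem[0x10]=0xfb, mem[0x1b]=0xf8, mem[0x1c]=0x13, mem[0x0a]=0x7d, mem[0x09]=0xec

MEM[0x10,0x1b,0x1c,0x0a,0x09] = fb f8 13 7d ec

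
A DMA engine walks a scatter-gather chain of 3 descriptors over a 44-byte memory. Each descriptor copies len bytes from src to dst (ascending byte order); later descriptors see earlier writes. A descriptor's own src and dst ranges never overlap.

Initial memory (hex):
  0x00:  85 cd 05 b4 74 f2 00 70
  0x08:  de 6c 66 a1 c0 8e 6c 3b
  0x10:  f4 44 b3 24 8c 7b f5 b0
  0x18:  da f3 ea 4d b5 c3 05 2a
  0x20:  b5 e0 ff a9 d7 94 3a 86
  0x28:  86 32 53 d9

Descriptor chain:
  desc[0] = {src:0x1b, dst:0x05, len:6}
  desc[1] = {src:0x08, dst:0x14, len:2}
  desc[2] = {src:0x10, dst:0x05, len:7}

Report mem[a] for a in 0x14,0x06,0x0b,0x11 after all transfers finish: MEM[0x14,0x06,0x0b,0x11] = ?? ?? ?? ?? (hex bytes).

MEM[0x14,0x06,0x0b,0x11] = 05 44 f5 44

  after D0: wrote 6B at 0x05 = 4db5c3052ab5
  after D1: wrote 2B at 0x14 = 052a
  after D2: wrote 7B at 0x05 = f444b324052af5
query mem[0x14]=0x05, mem[0x06]=0x44, mem[0x0b]=0xf5, mem[0x11]=0x44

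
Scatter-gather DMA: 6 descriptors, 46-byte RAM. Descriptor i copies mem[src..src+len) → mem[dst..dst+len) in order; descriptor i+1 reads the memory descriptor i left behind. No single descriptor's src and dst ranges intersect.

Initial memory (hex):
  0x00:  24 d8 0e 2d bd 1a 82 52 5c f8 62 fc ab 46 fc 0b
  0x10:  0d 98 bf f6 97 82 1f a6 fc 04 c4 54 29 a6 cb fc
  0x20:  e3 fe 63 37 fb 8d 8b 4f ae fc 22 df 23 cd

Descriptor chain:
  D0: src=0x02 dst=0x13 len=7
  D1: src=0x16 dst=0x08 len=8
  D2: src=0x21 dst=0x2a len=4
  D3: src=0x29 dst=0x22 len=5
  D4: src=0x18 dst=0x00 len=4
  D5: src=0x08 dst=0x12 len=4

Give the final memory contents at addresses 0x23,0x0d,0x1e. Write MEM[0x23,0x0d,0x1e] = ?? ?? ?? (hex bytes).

MEM[0x23,0x0d,0x1e] = fe 54 cb

#0 dst[0x13+7] := {0x0e,0x2d,0xbd,0x1a,0x82,0x52,0x5c}
#1 dst[0x08+8] := {0x1a,0x82,0x52,0x5c,0xc4,0x54,0x29,0xa6}
#2 dst[0x2a+4] := {0xfe,0x63,0x37,0xfb}
#3 dst[0x22+5] := {0xfc,0xfe,0x63,0x37,0xfb}
#4 dst[0x00+4] := {0x52,0x5c,0xc4,0x54}
#5 dst[0x12+4] := {0x1a,0x82,0x52,0x5c}
query mem[0x23]=0xfe, mem[0x0d]=0x54, mem[0x1e]=0xcb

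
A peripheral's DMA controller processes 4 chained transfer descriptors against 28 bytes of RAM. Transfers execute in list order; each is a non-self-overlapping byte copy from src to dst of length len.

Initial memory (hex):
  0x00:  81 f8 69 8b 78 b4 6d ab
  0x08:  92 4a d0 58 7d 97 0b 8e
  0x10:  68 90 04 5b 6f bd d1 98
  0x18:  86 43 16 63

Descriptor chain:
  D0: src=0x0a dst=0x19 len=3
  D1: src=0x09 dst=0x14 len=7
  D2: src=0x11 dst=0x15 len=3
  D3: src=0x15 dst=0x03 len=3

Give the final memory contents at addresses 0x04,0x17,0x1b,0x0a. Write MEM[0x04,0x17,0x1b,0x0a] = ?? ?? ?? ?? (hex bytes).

#0 dst[0x19+3] := {0xd0,0x58,0x7d}
#1 dst[0x14+7] := {0x4a,0xd0,0x58,0x7d,0x97,0x0b,0x8e}
#2 dst[0x15+3] := {0x90,0x04,0x5b}
#3 dst[0x03+3] := {0x90,0x04,0x5b}
query mem[0x04]=0x04, mem[0x17]=0x5b, mem[0x1b]=0x7d, mem[0x0a]=0xd0

MEM[0x04,0x17,0x1b,0x0a] = 04 5b 7d d0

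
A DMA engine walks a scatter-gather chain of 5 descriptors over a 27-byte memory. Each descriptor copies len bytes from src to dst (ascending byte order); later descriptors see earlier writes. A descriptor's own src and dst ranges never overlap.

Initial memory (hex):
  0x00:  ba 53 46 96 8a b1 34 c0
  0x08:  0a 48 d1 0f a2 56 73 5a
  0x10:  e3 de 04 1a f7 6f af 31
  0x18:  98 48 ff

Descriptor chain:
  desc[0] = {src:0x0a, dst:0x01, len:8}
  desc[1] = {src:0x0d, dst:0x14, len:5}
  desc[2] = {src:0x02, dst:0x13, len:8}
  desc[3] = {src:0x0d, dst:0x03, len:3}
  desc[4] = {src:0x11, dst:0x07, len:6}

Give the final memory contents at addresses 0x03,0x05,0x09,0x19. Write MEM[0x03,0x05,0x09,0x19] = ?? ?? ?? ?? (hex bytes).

D0: mem[0x01..0x08] <- [d1 0f a2 56 73 5a e3 de]
D1: mem[0x14..0x18] <- [56 73 5a e3 de]
D2: mem[0x13..0x1a] <- [0f a2 56 73 5a e3 de 48]
D3: mem[0x03..0x05] <- [56 73 5a]
D4: mem[0x07..0x0c] <- [de 04 0f a2 56 73]
query mem[0x03]=0x56, mem[0x05]=0x5a, mem[0x09]=0x0f, mem[0x19]=0xde

MEM[0x03,0x05,0x09,0x19] = 56 5a 0f de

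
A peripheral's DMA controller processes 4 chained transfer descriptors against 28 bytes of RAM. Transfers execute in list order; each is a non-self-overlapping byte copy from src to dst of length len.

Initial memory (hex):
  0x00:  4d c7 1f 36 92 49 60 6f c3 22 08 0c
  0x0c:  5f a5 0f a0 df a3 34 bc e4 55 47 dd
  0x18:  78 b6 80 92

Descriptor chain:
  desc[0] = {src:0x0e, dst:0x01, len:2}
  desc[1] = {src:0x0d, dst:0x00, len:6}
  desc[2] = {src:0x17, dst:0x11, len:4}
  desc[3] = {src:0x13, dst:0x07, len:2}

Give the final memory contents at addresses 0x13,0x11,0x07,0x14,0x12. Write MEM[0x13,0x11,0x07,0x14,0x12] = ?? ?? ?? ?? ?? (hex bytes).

  after D0: wrote 2B at 0x01 = 0fa0
  after D1: wrote 6B at 0x00 = a50fa0dfa334
  after D2: wrote 4B at 0x11 = dd78b680
  after D3: wrote 2B at 0x07 = b680
query mem[0x13]=0xb6, mem[0x11]=0xdd, mem[0x07]=0xb6, mem[0x14]=0x80, mem[0x12]=0x78

MEM[0x13,0x11,0x07,0x14,0x12] = b6 dd b6 80 78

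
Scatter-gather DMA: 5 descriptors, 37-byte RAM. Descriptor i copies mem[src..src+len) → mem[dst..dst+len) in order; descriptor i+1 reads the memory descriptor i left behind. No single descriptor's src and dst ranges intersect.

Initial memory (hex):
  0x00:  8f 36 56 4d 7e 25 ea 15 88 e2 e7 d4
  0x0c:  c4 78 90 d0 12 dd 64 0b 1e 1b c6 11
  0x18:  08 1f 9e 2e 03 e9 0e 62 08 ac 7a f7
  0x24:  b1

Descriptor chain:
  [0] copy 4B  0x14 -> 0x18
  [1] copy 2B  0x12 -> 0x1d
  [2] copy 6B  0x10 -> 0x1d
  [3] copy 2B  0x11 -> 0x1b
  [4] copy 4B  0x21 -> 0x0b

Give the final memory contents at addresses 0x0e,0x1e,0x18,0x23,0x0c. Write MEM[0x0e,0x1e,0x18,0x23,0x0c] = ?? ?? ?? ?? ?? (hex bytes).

  after D0: wrote 4B at 0x18 = 1e1bc611
  after D1: wrote 2B at 0x1d = 640b
  after D2: wrote 6B at 0x1d = 12dd640b1e1b
  after D3: wrote 2B at 0x1b = dd64
  after D4: wrote 4B at 0x0b = 1e1bf7b1
query mem[0x0e]=0xb1, mem[0x1e]=0xdd, mem[0x18]=0x1e, mem[0x23]=0xf7, mem[0x0c]=0x1b

MEM[0x0e,0x1e,0x18,0x23,0x0c] = b1 dd 1e f7 1b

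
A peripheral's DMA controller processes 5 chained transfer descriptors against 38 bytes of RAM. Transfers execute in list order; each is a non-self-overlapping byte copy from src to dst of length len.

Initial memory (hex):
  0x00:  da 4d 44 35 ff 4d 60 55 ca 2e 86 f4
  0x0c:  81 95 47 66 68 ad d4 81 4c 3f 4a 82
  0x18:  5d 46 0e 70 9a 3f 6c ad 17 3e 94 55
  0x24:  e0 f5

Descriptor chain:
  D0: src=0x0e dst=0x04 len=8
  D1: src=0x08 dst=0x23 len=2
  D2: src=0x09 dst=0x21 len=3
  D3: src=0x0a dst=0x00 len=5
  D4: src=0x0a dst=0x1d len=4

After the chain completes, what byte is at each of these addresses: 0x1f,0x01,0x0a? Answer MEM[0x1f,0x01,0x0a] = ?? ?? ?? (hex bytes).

MEM[0x1f,0x01,0x0a] = 81 3f 4c

D0: mem[0x04..0x0b] <- [47 66 68 ad d4 81 4c 3f]
D1: mem[0x23..0x24] <- [d4 81]
D2: mem[0x21..0x23] <- [81 4c 3f]
D3: mem[0x00..0x04] <- [4c 3f 81 95 47]
D4: mem[0x1d..0x20] <- [4c 3f 81 95]
query mem[0x1f]=0x81, mem[0x01]=0x3f, mem[0x0a]=0x4c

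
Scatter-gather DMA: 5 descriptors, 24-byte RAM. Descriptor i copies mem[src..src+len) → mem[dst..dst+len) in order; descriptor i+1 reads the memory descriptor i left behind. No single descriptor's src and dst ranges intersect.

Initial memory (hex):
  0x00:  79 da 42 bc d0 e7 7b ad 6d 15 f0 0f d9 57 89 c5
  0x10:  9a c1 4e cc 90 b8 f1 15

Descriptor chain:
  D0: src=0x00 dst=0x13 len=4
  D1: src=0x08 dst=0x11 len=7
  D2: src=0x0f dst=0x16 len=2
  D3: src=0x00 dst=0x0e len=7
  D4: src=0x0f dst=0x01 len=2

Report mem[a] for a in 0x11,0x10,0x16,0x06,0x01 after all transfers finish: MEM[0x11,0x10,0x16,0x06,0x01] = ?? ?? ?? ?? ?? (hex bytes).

MEM[0x11,0x10,0x16,0x06,0x01] = bc 42 c5 7b da

  after D0: wrote 4B at 0x13 = 79da42bc
  after D1: wrote 7B at 0x11 = 6d15f00fd95789
  after D2: wrote 2B at 0x16 = c59a
  after D3: wrote 7B at 0x0e = 79da42bcd0e77b
  after D4: wrote 2B at 0x01 = da42
query mem[0x11]=0xbc, mem[0x10]=0x42, mem[0x16]=0xc5, mem[0x06]=0x7b, mem[0x01]=0xda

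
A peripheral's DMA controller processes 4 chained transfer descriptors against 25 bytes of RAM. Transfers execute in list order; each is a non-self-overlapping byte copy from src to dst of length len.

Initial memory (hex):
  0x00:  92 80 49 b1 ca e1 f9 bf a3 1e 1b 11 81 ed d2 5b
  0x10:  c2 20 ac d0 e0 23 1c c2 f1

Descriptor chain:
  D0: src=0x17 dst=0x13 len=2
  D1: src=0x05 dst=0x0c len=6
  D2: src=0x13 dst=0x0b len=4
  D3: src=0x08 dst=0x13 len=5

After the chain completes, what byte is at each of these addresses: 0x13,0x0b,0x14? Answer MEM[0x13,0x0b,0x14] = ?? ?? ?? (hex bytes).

MEM[0x13,0x0b,0x14] = a3 c2 1e

#0 dst[0x13+2] := {0xc2,0xf1}
#1 dst[0x0c+6] := {0xe1,0xf9,0xbf,0xa3,0x1e,0x1b}
#2 dst[0x0b+4] := {0xc2,0xf1,0x23,0x1c}
#3 dst[0x13+5] := {0xa3,0x1e,0x1b,0xc2,0xf1}
query mem[0x13]=0xa3, mem[0x0b]=0xc2, mem[0x14]=0x1e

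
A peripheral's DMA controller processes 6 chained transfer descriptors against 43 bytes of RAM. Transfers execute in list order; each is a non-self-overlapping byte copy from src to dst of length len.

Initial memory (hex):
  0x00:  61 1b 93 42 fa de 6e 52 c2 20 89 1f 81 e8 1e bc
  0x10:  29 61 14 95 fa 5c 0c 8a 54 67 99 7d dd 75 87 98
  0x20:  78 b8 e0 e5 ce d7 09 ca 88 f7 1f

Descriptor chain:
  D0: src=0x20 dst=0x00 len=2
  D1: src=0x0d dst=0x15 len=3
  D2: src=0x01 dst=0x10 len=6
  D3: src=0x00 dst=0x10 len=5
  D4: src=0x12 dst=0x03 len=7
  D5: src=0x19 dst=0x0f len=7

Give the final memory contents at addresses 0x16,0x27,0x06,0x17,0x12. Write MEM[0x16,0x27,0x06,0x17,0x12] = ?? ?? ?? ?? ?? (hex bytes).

D0: mem[0x00..0x01] <- [78 b8]
D1: mem[0x15..0x17] <- [e8 1e bc]
D2: mem[0x10..0x15] <- [b8 93 42 fa de 6e]
D3: mem[0x10..0x14] <- [78 b8 93 42 fa]
D4: mem[0x03..0x09] <- [93 42 fa 6e 1e bc 54]
D5: mem[0x0f..0x15] <- [67 99 7d dd 75 87 98]
query mem[0x16]=0x1e, mem[0x27]=0xca, mem[0x06]=0x6e, mem[0x17]=0xbc, mem[0x12]=0xdd

MEM[0x16,0x27,0x06,0x17,0x12] = 1e ca 6e bc dd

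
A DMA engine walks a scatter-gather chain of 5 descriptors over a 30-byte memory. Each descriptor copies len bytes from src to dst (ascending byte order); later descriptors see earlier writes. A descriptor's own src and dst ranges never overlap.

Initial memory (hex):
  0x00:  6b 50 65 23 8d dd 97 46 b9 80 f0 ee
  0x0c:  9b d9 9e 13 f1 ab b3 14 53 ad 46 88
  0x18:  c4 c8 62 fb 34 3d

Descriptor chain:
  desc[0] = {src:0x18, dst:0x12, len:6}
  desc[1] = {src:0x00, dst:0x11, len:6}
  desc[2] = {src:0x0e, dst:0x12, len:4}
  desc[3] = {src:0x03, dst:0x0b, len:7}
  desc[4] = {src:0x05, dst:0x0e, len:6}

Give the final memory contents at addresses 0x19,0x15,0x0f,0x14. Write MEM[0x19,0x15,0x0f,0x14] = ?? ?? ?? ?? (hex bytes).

  after D0: wrote 6B at 0x12 = c4c862fb343d
  after D1: wrote 6B at 0x11 = 6b5065238ddd
  after D2: wrote 4B at 0x12 = 9e13f16b
  after D3: wrote 7B at 0x0b = 238ddd9746b980
  after D4: wrote 6B at 0x0e = dd9746b980f0
query mem[0x19]=0xc8, mem[0x15]=0x6b, mem[0x0f]=0x97, mem[0x14]=0xf1

MEM[0x19,0x15,0x0f,0x14] = c8 6b 97 f1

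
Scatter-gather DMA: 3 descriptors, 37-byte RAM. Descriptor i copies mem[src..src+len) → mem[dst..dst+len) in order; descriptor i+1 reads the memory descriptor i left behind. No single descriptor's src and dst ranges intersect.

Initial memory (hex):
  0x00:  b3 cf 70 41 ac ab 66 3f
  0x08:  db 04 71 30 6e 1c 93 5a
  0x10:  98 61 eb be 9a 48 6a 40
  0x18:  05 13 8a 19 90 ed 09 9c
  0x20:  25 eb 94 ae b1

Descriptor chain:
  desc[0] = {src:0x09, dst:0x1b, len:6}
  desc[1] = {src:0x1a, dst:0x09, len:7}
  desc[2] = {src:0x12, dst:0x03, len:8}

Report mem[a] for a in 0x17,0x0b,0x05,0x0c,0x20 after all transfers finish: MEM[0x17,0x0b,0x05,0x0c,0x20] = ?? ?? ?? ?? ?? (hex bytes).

MEM[0x17,0x0b,0x05,0x0c,0x20] = 40 71 9a 30 93

D0: mem[0x1b..0x20] <- [04 71 30 6e 1c 93]
D1: mem[0x09..0x0f] <- [8a 04 71 30 6e 1c 93]
D2: mem[0x03..0x0a] <- [eb be 9a 48 6a 40 05 13]
query mem[0x17]=0x40, mem[0x0b]=0x71, mem[0x05]=0x9a, mem[0x0c]=0x30, mem[0x20]=0x93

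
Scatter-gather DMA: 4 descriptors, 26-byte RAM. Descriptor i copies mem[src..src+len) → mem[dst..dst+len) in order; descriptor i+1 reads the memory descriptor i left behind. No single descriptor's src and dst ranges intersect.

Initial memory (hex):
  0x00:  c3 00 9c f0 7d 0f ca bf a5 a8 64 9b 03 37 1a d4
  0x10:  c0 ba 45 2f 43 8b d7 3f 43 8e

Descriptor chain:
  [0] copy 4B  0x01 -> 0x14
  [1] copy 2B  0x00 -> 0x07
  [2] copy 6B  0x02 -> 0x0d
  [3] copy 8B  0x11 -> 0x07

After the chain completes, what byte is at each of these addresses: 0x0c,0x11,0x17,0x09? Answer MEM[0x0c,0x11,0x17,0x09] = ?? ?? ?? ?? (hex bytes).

[0] 0x01->0x14 len=4 : 00 9c f0 7d
[1] 0x00->0x07 len=2 : c3 00
[2] 0x02->0x0d len=6 : 9c f0 7d 0f ca c3
[3] 0x11->0x07 len=8 : ca c3 2f 00 9c f0 7d 43
query mem[0x0c]=0xf0, mem[0x11]=0xca, mem[0x17]=0x7d, mem[0x09]=0x2f

MEM[0x0c,0x11,0x17,0x09] = f0 ca 7d 2f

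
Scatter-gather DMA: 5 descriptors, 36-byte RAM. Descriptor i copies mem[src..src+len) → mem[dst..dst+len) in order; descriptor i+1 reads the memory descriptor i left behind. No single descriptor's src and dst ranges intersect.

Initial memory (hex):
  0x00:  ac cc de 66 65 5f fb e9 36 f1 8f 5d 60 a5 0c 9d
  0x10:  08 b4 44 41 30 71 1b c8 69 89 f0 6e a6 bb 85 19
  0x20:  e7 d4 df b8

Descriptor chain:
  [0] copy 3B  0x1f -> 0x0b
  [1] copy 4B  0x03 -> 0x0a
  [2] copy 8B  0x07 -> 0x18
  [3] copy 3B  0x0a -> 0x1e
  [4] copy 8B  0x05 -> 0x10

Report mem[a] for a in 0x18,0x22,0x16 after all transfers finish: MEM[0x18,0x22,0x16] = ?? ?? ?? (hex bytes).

MEM[0x18,0x22,0x16] = e9 df 65

[0] 0x1f->0x0b len=3 : 19 e7 d4
[1] 0x03->0x0a len=4 : 66 65 5f fb
[2] 0x07->0x18 len=8 : e9 36 f1 66 65 5f fb 0c
[3] 0x0a->0x1e len=3 : 66 65 5f
[4] 0x05->0x10 len=8 : 5f fb e9 36 f1 66 65 5f
query mem[0x18]=0xe9, mem[0x22]=0xdf, mem[0x16]=0x65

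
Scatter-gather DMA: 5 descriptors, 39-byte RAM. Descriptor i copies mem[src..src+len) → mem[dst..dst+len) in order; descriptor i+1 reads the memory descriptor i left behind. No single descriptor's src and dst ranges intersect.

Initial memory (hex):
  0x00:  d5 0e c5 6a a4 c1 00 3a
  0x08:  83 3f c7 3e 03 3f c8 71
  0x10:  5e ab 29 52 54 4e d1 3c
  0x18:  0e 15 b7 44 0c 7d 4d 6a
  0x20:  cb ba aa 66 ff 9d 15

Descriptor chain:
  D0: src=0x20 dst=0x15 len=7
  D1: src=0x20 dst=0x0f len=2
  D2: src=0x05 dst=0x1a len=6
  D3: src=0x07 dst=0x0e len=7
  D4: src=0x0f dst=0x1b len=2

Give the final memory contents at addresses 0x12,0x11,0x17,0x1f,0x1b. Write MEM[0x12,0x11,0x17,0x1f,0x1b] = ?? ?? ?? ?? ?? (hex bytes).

D0: mem[0x15..0x1b] <- [cb ba aa 66 ff 9d 15]
D1: mem[0x0f..0x10] <- [cb ba]
D2: mem[0x1a..0x1f] <- [c1 00 3a 83 3f c7]
D3: mem[0x0e..0x14] <- [3a 83 3f c7 3e 03 3f]
D4: mem[0x1b..0x1c] <- [83 3f]
query mem[0x12]=0x3e, mem[0x11]=0xc7, mem[0x17]=0xaa, mem[0x1f]=0xc7, mem[0x1b]=0x83

MEM[0x12,0x11,0x17,0x1f,0x1b] = 3e c7 aa c7 83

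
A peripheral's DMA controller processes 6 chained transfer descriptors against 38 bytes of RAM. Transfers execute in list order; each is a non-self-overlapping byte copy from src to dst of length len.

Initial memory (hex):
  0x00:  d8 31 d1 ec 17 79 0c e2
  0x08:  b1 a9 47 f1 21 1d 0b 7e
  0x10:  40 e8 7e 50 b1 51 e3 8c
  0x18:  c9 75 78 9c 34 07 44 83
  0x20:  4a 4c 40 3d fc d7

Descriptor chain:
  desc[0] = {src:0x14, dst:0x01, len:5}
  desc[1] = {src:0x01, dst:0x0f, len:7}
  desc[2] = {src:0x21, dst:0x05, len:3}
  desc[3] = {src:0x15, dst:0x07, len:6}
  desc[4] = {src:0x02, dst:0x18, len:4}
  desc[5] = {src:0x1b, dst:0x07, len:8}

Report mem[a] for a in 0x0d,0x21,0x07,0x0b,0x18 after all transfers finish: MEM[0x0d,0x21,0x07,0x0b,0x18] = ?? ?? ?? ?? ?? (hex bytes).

MEM[0x0d,0x21,0x07,0x0b,0x18] = 4c 4c 4c 83 51

D0: mem[0x01..0x05] <- [b1 51 e3 8c c9]
D1: mem[0x0f..0x15] <- [b1 51 e3 8c c9 0c e2]
D2: mem[0x05..0x07] <- [4c 40 3d]
D3: mem[0x07..0x0c] <- [e2 e3 8c c9 75 78]
D4: mem[0x18..0x1b] <- [51 e3 8c 4c]
D5: mem[0x07..0x0e] <- [4c 34 07 44 83 4a 4c 40]
query mem[0x0d]=0x4c, mem[0x21]=0x4c, mem[0x07]=0x4c, mem[0x0b]=0x83, mem[0x18]=0x51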